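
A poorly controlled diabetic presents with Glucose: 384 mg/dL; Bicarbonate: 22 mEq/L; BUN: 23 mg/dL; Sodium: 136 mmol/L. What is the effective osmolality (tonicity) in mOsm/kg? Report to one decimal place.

Effective osmolality excludes urea (freely permeant across cell membranes):
2·Na + glucose/18
= 2·136 + 384/18
= 272 + 21.33
= 293.33 mOsm/kg

293.3 mOsm/kg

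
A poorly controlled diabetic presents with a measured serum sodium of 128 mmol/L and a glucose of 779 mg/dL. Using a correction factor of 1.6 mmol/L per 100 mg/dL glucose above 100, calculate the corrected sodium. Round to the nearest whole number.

Corrected Na = measured Na + 1.6 · (glucose − 100)/100
= 128 + 1.6 · (779 − 100)/100
= 128 + 10.9
= 138.9 mmol/L

139 mmol/L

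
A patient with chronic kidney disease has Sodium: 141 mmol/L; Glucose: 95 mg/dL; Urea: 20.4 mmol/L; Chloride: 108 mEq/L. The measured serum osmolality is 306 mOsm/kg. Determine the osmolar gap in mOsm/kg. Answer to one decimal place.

-1.7 mOsm/kg

Calculated osmolality = 2·Na + glucose/18 + urea
= 2·141 + 95/18 + 20.4
= 282 + 5.28 + 20.40
= 307.68 mOsm/kg ≈ 307.7 mOsm/kg
Osmolar gap = measured − calculated = 306 − 307.7 = -1.7 mOsm/kg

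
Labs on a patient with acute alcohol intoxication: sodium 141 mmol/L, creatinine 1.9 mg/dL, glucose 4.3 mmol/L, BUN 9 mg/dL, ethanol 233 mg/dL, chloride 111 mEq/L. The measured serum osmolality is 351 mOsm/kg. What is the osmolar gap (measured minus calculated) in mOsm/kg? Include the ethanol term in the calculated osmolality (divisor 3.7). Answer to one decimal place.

Calculated osmolality = 2·Na + glucose + BUN/2.8 + ethanol/3.7
= 2·141 + 4.3 + 9/2.8 + 233/3.7
= 282 + 4.30 + 3.21 + 62.97
= 352.48 mOsm/kg ≈ 352.5 mOsm/kg
Osmolar gap = measured − calculated = 351 − 352.5 = -1.5 mOsm/kg

-1.5 mOsm/kg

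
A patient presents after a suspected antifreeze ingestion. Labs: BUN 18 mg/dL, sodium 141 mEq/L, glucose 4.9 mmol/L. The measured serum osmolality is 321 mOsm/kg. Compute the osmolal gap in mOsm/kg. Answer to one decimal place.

Calculated osmolality = 2·Na + glucose + BUN/2.8
= 2·141 + 4.9 + 18/2.8
= 282 + 4.90 + 6.43
= 293.33 mOsm/kg ≈ 293.3 mOsm/kg
Osmolar gap = measured − calculated = 321 − 293.3 = 27.7 mOsm/kg

27.7 mOsm/kg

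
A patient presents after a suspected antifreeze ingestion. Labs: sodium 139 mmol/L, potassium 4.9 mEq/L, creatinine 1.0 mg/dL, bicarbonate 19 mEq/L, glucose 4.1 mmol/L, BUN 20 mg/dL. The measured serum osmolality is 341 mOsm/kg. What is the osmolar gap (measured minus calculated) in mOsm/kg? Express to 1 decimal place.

Calculated osmolality = 2·Na + glucose + BUN/2.8
= 2·139 + 4.1 + 20/2.8
= 278 + 4.10 + 7.14
= 289.24 mOsm/kg ≈ 289.2 mOsm/kg
Osmolar gap = measured − calculated = 341 − 289.2 = 51.8 mOsm/kg

51.8 mOsm/kg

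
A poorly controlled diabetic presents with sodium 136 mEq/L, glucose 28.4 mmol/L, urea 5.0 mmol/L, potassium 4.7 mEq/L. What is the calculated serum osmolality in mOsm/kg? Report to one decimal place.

Calculated osmolality = 2·Na + glucose + urea
= 2·136 + 28.4 + 5
= 272 + 28.40 + 5
= 305.4 mOsm/kg

305.4 mOsm/kg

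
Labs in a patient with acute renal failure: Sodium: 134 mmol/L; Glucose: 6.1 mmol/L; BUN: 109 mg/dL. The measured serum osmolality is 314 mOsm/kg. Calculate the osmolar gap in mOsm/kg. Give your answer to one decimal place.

1.0 mOsm/kg

Calculated osmolality = 2·Na + glucose + BUN/2.8
= 2·134 + 6.1 + 109/2.8
= 268 + 6.10 + 38.93
= 313.03 mOsm/kg ≈ 313.0 mOsm/kg
Osmolar gap = measured − calculated = 314 − 313.0 = 1.0 mOsm/kg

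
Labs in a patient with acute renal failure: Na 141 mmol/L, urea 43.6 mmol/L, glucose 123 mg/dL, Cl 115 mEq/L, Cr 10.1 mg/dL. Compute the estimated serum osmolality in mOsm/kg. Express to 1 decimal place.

332.4 mOsm/kg

Calculated osmolality = 2·Na + glucose/18 + urea
= 2·141 + 123/18 + 43.6
= 282 + 6.83 + 43.60
= 332.43 mOsm/kg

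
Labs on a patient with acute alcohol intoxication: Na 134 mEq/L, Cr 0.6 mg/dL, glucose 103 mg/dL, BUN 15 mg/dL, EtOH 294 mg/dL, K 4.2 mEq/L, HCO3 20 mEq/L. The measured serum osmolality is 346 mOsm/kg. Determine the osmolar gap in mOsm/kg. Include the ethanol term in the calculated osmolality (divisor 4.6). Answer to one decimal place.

Calculated osmolality = 2·Na + glucose/18 + BUN/2.8 + ethanol/4.6
= 2·134 + 103/18 + 15/2.8 + 294/4.6
= 268 + 5.72 + 5.36 + 63.91
= 342.99 mOsm/kg ≈ 343.0 mOsm/kg
Osmolar gap = measured − calculated = 346 − 343.0 = 3.0 mOsm/kg

3.0 mOsm/kg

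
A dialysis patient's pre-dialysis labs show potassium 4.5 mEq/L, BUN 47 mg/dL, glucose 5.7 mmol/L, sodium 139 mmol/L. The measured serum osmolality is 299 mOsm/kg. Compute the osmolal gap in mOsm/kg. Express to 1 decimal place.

Calculated osmolality = 2·Na + glucose + BUN/2.8
= 2·139 + 5.7 + 47/2.8
= 278 + 5.70 + 16.79
= 300.49 mOsm/kg ≈ 300.5 mOsm/kg
Osmolar gap = measured − calculated = 299 − 300.5 = -1.5 mOsm/kg

-1.5 mOsm/kg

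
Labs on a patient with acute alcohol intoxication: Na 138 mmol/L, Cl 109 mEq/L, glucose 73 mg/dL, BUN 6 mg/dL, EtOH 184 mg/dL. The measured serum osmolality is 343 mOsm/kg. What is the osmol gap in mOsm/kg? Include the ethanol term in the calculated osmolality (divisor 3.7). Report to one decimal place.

11.1 mOsm/kg

Calculated osmolality = 2·Na + glucose/18 + BUN/2.8 + ethanol/3.7
= 2·138 + 73/18 + 6/2.8 + 184/3.7
= 276 + 4.06 + 2.14 + 49.73
= 331.93 mOsm/kg ≈ 331.9 mOsm/kg
Osmolar gap = measured − calculated = 343 − 331.9 = 11.1 mOsm/kg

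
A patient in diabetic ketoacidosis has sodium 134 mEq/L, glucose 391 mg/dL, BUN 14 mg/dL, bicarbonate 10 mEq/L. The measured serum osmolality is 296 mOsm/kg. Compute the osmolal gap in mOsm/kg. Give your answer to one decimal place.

Calculated osmolality = 2·Na + glucose/18 + BUN/2.8
= 2·134 + 391/18 + 14/2.8
= 268 + 21.72 + 5
= 294.72 mOsm/kg ≈ 294.7 mOsm/kg
Osmolar gap = measured − calculated = 296 − 294.7 = 1.3 mOsm/kg

1.3 mOsm/kg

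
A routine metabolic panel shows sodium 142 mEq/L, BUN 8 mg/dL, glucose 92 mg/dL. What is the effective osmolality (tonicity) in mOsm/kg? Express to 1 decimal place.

Effective osmolality excludes urea (freely permeant across cell membranes):
2·Na + glucose/18
= 2·142 + 92/18
= 284 + 5.11
= 289.11 mOsm/kg

289.1 mOsm/kg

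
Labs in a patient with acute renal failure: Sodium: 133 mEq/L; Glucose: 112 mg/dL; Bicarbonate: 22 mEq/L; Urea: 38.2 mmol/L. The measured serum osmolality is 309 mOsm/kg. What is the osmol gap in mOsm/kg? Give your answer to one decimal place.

-1.4 mOsm/kg

Calculated osmolality = 2·Na + glucose/18 + urea
= 2·133 + 112/18 + 38.2
= 266 + 6.22 + 38.20
= 310.42 mOsm/kg ≈ 310.4 mOsm/kg
Osmolar gap = measured − calculated = 309 − 310.4 = -1.4 mOsm/kg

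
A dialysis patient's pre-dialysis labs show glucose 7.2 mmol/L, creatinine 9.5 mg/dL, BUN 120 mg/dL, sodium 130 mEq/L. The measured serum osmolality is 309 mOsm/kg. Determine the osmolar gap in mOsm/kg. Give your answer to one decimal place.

Calculated osmolality = 2·Na + glucose + BUN/2.8
= 2·130 + 7.2 + 120/2.8
= 260 + 7.20 + 42.86
= 310.06 mOsm/kg ≈ 310.1 mOsm/kg
Osmolar gap = measured − calculated = 309 − 310.1 = -1.1 mOsm/kg

-1.1 mOsm/kg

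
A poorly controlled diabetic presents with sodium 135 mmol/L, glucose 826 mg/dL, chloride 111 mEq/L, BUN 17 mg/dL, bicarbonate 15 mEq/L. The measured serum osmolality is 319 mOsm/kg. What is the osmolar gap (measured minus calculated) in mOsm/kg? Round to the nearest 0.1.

-3.0 mOsm/kg

Calculated osmolality = 2·Na + glucose/18 + BUN/2.8
= 2·135 + 826/18 + 17/2.8
= 270 + 45.89 + 6.07
= 321.96 mOsm/kg ≈ 322.0 mOsm/kg
Osmolar gap = measured − calculated = 319 − 322.0 = -3.0 mOsm/kg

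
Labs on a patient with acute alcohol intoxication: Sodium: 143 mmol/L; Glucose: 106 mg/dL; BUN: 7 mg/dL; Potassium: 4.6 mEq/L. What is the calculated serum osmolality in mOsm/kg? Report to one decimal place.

294.4 mOsm/kg

Calculated osmolality = 2·Na + glucose/18 + BUN/2.8
= 2·143 + 106/18 + 7/2.8
= 286 + 5.89 + 2.50
= 294.39 mOsm/kg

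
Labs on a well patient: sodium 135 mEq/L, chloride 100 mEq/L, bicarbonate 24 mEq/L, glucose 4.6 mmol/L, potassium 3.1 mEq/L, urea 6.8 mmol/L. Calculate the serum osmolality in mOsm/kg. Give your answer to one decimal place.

Calculated osmolality = 2·Na + glucose + urea
= 2·135 + 4.6 + 6.8
= 270 + 4.60 + 6.80
= 281.4 mOsm/kg

281.4 mOsm/kg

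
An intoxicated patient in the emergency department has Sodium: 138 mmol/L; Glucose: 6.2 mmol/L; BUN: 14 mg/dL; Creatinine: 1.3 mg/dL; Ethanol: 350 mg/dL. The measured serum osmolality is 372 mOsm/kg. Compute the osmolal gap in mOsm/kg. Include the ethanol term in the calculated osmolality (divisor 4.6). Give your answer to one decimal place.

8.7 mOsm/kg

Calculated osmolality = 2·Na + glucose + BUN/2.8 + ethanol/4.6
= 2·138 + 6.2 + 14/2.8 + 350/4.6
= 276 + 6.20 + 5 + 76.09
= 363.29 mOsm/kg ≈ 363.3 mOsm/kg
Osmolar gap = measured − calculated = 372 − 363.3 = 8.7 mOsm/kg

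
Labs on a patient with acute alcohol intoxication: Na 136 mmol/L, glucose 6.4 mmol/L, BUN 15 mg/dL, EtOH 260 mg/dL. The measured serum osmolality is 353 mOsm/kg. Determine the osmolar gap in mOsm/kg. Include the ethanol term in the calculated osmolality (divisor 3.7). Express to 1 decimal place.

-1.0 mOsm/kg

Calculated osmolality = 2·Na + glucose + BUN/2.8 + ethanol/3.7
= 2·136 + 6.4 + 15/2.8 + 260/3.7
= 272 + 6.40 + 5.36 + 70.27
= 354.03 mOsm/kg ≈ 354.0 mOsm/kg
Osmolar gap = measured − calculated = 353 − 354.0 = -1.0 mOsm/kg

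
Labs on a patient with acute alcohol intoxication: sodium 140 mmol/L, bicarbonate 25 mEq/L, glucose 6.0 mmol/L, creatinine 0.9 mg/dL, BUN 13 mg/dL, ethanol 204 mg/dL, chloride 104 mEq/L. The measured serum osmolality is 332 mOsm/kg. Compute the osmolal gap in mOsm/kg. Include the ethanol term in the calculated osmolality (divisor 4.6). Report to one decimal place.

Calculated osmolality = 2·Na + glucose + BUN/2.8 + ethanol/4.6
= 2·140 + 6 + 13/2.8 + 204/4.6
= 280 + 6 + 4.64 + 44.35
= 334.99 mOsm/kg ≈ 335.0 mOsm/kg
Osmolar gap = measured − calculated = 332 − 335.0 = -3.0 mOsm/kg

-3.0 mOsm/kg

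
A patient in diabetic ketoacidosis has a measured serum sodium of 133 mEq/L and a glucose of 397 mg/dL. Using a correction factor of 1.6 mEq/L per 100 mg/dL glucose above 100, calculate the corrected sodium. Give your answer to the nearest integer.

Corrected Na = measured Na + 1.6 · (glucose − 100)/100
= 133 + 1.6 · (397 − 100)/100
= 133 + 4.8
= 137.8 mEq/L

138 mEq/L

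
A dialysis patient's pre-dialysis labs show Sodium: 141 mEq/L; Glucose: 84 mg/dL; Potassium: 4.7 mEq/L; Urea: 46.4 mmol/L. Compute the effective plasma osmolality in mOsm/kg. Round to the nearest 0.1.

Effective osmolality excludes urea (freely permeant across cell membranes):
2·Na + glucose/18
= 2·141 + 84/18
= 282 + 4.67
= 286.67 mOsm/kg

286.7 mOsm/kg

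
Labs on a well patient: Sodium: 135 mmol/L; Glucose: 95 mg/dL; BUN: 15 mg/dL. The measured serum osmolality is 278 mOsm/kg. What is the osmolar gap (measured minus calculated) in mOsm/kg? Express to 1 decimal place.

-2.6 mOsm/kg

Calculated osmolality = 2·Na + glucose/18 + BUN/2.8
= 2·135 + 95/18 + 15/2.8
= 270 + 5.28 + 5.36
= 280.64 mOsm/kg ≈ 280.6 mOsm/kg
Osmolar gap = measured − calculated = 278 − 280.6 = -2.6 mOsm/kg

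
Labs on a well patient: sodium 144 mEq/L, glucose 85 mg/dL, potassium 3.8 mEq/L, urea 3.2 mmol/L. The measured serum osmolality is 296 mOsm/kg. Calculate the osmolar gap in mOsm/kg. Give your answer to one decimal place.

0.1 mOsm/kg

Calculated osmolality = 2·Na + glucose/18 + urea
= 2·144 + 85/18 + 3.2
= 288 + 4.72 + 3.20
= 295.92 mOsm/kg ≈ 295.9 mOsm/kg
Osmolar gap = measured − calculated = 296 − 295.9 = 0.1 mOsm/kg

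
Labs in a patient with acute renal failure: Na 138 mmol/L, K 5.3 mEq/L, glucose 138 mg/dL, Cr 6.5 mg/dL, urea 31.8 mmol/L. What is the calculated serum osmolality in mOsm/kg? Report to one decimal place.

Calculated osmolality = 2·Na + glucose/18 + urea
= 2·138 + 138/18 + 31.8
= 276 + 7.67 + 31.80
= 315.47 mOsm/kg

315.5 mOsm/kg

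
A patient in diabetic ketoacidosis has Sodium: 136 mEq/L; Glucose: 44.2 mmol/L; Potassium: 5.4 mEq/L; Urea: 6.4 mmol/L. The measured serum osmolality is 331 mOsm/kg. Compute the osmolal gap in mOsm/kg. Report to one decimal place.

8.4 mOsm/kg

Calculated osmolality = 2·Na + glucose + urea
= 2·136 + 44.2 + 6.4
= 272 + 44.20 + 6.40
= 322.6 mOsm/kg ≈ 322.6 mOsm/kg
Osmolar gap = measured − calculated = 331 − 322.6 = 8.4 mOsm/kg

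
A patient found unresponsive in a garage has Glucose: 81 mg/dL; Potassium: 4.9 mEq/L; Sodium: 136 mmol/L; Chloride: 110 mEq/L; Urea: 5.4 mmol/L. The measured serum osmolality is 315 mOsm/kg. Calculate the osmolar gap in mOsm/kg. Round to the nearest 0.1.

33.1 mOsm/kg

Calculated osmolality = 2·Na + glucose/18 + urea
= 2·136 + 81/18 + 5.4
= 272 + 4.50 + 5.40
= 281.9 mOsm/kg ≈ 281.9 mOsm/kg
Osmolar gap = measured − calculated = 315 − 281.9 = 33.1 mOsm/kg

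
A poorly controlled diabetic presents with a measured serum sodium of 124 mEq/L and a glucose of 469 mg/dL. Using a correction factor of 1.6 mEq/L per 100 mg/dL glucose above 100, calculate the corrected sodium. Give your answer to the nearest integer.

130 mEq/L

Corrected Na = measured Na + 1.6 · (glucose − 100)/100
= 124 + 1.6 · (469 − 100)/100
= 124 + 5.9
= 129.9 mEq/L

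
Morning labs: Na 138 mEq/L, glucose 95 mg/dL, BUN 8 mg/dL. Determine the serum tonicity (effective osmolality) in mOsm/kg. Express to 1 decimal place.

Effective osmolality excludes urea (freely permeant across cell membranes):
2·Na + glucose/18
= 2·138 + 95/18
= 276 + 5.28
= 281.28 mOsm/kg

281.3 mOsm/kg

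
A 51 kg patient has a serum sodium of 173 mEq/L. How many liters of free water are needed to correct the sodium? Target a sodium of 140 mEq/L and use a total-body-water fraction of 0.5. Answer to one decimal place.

TBW = 0.5 · 51 = 25.5 L
Free water deficit = TBW · (Na/140 − 1)
= 25.5 · (173/140 − 1)
= 25.5 · 0.2357
= 6.01 L

6.0 L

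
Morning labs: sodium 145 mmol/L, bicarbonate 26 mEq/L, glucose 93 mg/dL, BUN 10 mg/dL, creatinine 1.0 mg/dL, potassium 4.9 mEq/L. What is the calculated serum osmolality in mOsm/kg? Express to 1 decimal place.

Calculated osmolality = 2·Na + glucose/18 + BUN/2.8
= 2·145 + 93/18 + 10/2.8
= 290 + 5.17 + 3.57
= 298.74 mOsm/kg

298.7 mOsm/kg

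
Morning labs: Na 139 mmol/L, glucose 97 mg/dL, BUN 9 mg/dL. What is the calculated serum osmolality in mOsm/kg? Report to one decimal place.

Calculated osmolality = 2·Na + glucose/18 + BUN/2.8
= 2·139 + 97/18 + 9/2.8
= 278 + 5.39 + 3.21
= 286.6 mOsm/kg

286.6 mOsm/kg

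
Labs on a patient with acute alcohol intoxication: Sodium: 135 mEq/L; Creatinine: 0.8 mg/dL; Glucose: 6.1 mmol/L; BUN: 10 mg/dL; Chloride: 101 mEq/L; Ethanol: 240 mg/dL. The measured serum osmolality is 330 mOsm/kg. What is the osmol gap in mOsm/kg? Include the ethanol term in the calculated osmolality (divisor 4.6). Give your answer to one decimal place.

Calculated osmolality = 2·Na + glucose + BUN/2.8 + ethanol/4.6
= 2·135 + 6.1 + 10/2.8 + 240/4.6
= 270 + 6.10 + 3.57 + 52.17
= 331.84 mOsm/kg ≈ 331.8 mOsm/kg
Osmolar gap = measured − calculated = 330 − 331.8 = -1.8 mOsm/kg

-1.8 mOsm/kg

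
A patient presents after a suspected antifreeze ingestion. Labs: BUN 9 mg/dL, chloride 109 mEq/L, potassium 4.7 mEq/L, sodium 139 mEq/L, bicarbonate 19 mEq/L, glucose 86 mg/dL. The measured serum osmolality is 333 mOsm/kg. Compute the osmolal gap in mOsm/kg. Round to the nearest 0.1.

Calculated osmolality = 2·Na + glucose/18 + BUN/2.8
= 2·139 + 86/18 + 9/2.8
= 278 + 4.78 + 3.21
= 285.99 mOsm/kg ≈ 286.0 mOsm/kg
Osmolar gap = measured − calculated = 333 − 286.0 = 47.0 mOsm/kg

47.0 mOsm/kg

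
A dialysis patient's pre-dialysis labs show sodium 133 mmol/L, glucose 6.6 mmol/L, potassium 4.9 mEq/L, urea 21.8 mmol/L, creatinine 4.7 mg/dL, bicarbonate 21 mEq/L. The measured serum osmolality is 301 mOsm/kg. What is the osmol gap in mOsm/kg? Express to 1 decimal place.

6.6 mOsm/kg

Calculated osmolality = 2·Na + glucose + urea
= 2·133 + 6.6 + 21.8
= 266 + 6.60 + 21.80
= 294.4 mOsm/kg ≈ 294.4 mOsm/kg
Osmolar gap = measured − calculated = 301 − 294.4 = 6.6 mOsm/kg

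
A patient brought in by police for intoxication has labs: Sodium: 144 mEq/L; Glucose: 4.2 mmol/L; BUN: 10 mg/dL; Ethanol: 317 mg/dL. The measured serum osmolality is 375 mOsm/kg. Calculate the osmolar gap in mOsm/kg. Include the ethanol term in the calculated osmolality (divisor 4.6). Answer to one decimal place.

Calculated osmolality = 2·Na + glucose + BUN/2.8 + ethanol/4.6
= 2·144 + 4.2 + 10/2.8 + 317/4.6
= 288 + 4.20 + 3.57 + 68.91
= 364.68 mOsm/kg ≈ 364.7 mOsm/kg
Osmolar gap = measured − calculated = 375 − 364.7 = 10.3 mOsm/kg

10.3 mOsm/kg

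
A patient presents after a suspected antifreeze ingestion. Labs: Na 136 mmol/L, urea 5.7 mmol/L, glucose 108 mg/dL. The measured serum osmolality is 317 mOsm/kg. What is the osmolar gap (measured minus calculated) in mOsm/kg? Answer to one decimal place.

Calculated osmolality = 2·Na + glucose/18 + urea
= 2·136 + 108/18 + 5.7
= 272 + 6 + 5.70
= 283.7 mOsm/kg ≈ 283.7 mOsm/kg
Osmolar gap = measured − calculated = 317 − 283.7 = 33.3 mOsm/kg

33.3 mOsm/kg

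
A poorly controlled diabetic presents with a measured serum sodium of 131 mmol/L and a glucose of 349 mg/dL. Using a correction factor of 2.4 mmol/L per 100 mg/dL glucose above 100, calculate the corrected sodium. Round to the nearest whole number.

Corrected Na = measured Na + 2.4 · (glucose − 100)/100
= 131 + 2.4 · (349 − 100)/100
= 131 + 6
= 137 mmol/L

137 mmol/L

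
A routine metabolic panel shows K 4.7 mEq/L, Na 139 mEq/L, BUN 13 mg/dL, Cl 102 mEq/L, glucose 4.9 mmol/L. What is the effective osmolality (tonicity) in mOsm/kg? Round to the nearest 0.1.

Effective osmolality excludes urea (freely permeant across cell membranes):
2·Na + glucose
= 2·139 + 4.9
= 278 + 4.9
= 282.9 mOsm/kg

282.9 mOsm/kg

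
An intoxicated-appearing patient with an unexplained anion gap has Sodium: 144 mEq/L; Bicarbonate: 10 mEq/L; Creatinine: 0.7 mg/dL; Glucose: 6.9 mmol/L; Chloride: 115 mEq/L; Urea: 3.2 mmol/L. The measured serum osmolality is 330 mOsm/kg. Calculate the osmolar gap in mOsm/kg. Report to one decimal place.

Calculated osmolality = 2·Na + glucose + urea
= 2·144 + 6.9 + 3.2
= 288 + 6.90 + 3.20
= 298.1 mOsm/kg ≈ 298.1 mOsm/kg
Osmolar gap = measured − calculated = 330 − 298.1 = 31.9 mOsm/kg

31.9 mOsm/kg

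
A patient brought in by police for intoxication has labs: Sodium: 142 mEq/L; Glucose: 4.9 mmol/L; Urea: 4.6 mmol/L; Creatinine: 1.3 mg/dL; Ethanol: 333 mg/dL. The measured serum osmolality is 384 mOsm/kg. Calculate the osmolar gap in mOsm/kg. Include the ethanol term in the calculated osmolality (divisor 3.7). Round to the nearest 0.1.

Calculated osmolality = 2·Na + glucose + urea + ethanol/3.7
= 2·142 + 4.9 + 4.6 + 333/3.7
= 284 + 4.90 + 4.60 + 90
= 383.5 mOsm/kg ≈ 383.5 mOsm/kg
Osmolar gap = measured − calculated = 384 − 383.5 = 0.5 mOsm/kg

0.5 mOsm/kg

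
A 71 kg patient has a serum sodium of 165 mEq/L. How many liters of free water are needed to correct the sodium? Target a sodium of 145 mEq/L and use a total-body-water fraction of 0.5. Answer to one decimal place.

TBW = 0.5 · 71 = 35.5 L
Free water deficit = TBW · (Na/145 − 1)
= 35.5 · (165/145 − 1)
= 35.5 · 0.1379
= 4.9 L

4.9 L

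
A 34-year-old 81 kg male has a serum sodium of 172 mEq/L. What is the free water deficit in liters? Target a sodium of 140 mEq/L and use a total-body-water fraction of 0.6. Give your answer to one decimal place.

TBW = 0.6 · 81 = 48.6 L
Free water deficit = TBW · (Na/140 − 1)
= 48.6 · (172/140 − 1)
= 48.6 · 0.2286
= 11.11 L

11.1 L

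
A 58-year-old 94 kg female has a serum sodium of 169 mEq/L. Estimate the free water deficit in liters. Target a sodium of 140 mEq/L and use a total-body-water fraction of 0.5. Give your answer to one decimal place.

TBW = 0.5 · 94 = 47 L
Free water deficit = TBW · (Na/140 − 1)
= 47 · (169/140 − 1)
= 47 · 0.2071
= 9.73 L

9.7 L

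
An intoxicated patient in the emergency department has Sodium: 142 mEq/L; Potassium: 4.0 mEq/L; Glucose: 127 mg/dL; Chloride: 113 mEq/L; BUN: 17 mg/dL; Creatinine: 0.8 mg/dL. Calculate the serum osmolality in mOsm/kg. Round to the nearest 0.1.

297.1 mOsm/kg

Calculated osmolality = 2·Na + glucose/18 + BUN/2.8
= 2·142 + 127/18 + 17/2.8
= 284 + 7.06 + 6.07
= 297.13 mOsm/kg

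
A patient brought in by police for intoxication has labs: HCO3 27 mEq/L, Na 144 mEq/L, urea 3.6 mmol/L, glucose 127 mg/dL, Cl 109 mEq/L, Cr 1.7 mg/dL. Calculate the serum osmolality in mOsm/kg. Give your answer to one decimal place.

Calculated osmolality = 2·Na + glucose/18 + urea
= 2·144 + 127/18 + 3.6
= 288 + 7.06 + 3.60
= 298.66 mOsm/kg

298.7 mOsm/kg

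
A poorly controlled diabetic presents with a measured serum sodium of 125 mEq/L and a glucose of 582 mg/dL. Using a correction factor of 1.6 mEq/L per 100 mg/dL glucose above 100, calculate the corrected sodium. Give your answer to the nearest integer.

133 mEq/L

Corrected Na = measured Na + 1.6 · (glucose − 100)/100
= 125 + 1.6 · (582 − 100)/100
= 125 + 7.7
= 132.7 mEq/L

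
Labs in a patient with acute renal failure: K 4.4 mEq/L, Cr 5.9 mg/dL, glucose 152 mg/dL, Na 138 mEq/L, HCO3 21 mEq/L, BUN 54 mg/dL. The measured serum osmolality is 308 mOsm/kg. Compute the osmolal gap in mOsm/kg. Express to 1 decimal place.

Calculated osmolality = 2·Na + glucose/18 + BUN/2.8
= 2·138 + 152/18 + 54/2.8
= 276 + 8.44 + 19.29
= 303.73 mOsm/kg ≈ 303.7 mOsm/kg
Osmolar gap = measured − calculated = 308 − 303.7 = 4.3 mOsm/kg

4.3 mOsm/kg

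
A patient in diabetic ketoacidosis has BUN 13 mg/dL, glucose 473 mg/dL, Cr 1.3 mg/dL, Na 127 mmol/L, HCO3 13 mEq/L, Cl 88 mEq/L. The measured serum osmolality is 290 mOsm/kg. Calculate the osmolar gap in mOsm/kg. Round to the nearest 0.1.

5.1 mOsm/kg

Calculated osmolality = 2·Na + glucose/18 + BUN/2.8
= 2·127 + 473/18 + 13/2.8
= 254 + 26.28 + 4.64
= 284.92 mOsm/kg ≈ 284.9 mOsm/kg
Osmolar gap = measured − calculated = 290 − 284.9 = 5.1 mOsm/kg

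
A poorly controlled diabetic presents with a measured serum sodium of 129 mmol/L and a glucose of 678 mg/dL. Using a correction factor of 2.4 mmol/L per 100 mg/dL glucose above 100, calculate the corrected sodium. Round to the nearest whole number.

143 mmol/L

Corrected Na = measured Na + 2.4 · (glucose − 100)/100
= 129 + 2.4 · (678 − 100)/100
= 129 + 13.9
= 142.9 mmol/L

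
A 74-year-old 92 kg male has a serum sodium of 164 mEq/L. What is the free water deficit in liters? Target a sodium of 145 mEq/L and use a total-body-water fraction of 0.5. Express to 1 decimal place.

TBW = 0.5 · 92 = 46 L
Free water deficit = TBW · (Na/145 − 1)
= 46 · (164/145 − 1)
= 46 · 0.131
= 6.03 L

6.0 L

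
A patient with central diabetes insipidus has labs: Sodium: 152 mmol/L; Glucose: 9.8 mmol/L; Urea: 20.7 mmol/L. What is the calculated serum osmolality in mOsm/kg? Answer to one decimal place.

Calculated osmolality = 2·Na + glucose + urea
= 2·152 + 9.8 + 20.7
= 304 + 9.80 + 20.70
= 334.5 mOsm/kg

334.5 mOsm/kg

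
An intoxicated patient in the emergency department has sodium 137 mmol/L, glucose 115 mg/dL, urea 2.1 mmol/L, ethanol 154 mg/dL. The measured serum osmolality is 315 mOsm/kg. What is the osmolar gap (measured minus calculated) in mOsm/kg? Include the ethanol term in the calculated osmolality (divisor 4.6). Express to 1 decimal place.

-1.0 mOsm/kg

Calculated osmolality = 2·Na + glucose/18 + urea + ethanol/4.6
= 2·137 + 115/18 + 2.1 + 154/4.6
= 274 + 6.39 + 2.10 + 33.48
= 315.97 mOsm/kg ≈ 316.0 mOsm/kg
Osmolar gap = measured − calculated = 315 − 316.0 = -1.0 mOsm/kg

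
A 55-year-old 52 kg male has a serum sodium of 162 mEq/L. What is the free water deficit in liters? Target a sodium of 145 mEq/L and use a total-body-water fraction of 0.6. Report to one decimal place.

3.7 L

TBW = 0.6 · 52 = 31.2 L
Free water deficit = TBW · (Na/145 − 1)
= 31.2 · (162/145 − 1)
= 31.2 · 0.1172
= 3.66 L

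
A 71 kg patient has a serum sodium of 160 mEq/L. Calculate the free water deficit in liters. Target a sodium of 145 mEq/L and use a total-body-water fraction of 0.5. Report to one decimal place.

3.7 L

TBW = 0.5 · 71 = 35.5 L
Free water deficit = TBW · (Na/145 − 1)
= 35.5 · (160/145 − 1)
= 35.5 · 0.1034
= 3.67 L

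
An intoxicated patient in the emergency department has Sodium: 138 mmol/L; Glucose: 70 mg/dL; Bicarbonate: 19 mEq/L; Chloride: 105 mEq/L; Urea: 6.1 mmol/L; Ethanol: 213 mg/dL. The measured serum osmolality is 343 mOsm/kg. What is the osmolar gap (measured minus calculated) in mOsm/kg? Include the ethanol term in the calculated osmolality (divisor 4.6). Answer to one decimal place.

Calculated osmolality = 2·Na + glucose/18 + urea + ethanol/4.6
= 2·138 + 70/18 + 6.1 + 213/4.6
= 276 + 3.89 + 6.10 + 46.30
= 332.29 mOsm/kg ≈ 332.3 mOsm/kg
Osmolar gap = measured − calculated = 343 − 332.3 = 10.7 mOsm/kg

10.7 mOsm/kg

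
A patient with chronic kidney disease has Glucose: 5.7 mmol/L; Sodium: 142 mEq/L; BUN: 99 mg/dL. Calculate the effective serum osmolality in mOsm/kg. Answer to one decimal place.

Effective osmolality excludes urea (freely permeant across cell membranes):
2·Na + glucose
= 2·142 + 5.7
= 284 + 5.7
= 289.7 mOsm/kg

289.7 mOsm/kg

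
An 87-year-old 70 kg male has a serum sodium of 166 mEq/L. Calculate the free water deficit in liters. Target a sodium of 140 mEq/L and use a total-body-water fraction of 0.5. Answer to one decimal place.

6.5 L

TBW = 0.5 · 70 = 35 L
Free water deficit = TBW · (Na/140 − 1)
= 35 · (166/140 − 1)
= 35 · 0.1857
= 6.5 L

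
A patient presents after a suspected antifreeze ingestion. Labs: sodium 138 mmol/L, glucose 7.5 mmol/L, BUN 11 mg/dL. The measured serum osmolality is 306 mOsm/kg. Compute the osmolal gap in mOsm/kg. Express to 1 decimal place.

18.6 mOsm/kg

Calculated osmolality = 2·Na + glucose + BUN/2.8
= 2·138 + 7.5 + 11/2.8
= 276 + 7.50 + 3.93
= 287.43 mOsm/kg ≈ 287.4 mOsm/kg
Osmolar gap = measured − calculated = 306 − 287.4 = 18.6 mOsm/kg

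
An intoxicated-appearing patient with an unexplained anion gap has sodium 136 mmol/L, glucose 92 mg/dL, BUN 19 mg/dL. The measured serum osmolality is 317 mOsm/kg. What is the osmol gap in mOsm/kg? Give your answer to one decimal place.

33.1 mOsm/kg

Calculated osmolality = 2·Na + glucose/18 + BUN/2.8
= 2·136 + 92/18 + 19/2.8
= 272 + 5.11 + 6.79
= 283.9 mOsm/kg ≈ 283.9 mOsm/kg
Osmolar gap = measured − calculated = 317 − 283.9 = 33.1 mOsm/kg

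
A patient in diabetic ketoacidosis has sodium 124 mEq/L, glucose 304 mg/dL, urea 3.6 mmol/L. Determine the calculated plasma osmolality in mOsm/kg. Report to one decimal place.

Calculated osmolality = 2·Na + glucose/18 + urea
= 2·124 + 304/18 + 3.6
= 248 + 16.89 + 3.60
= 268.49 mOsm/kg

268.5 mOsm/kg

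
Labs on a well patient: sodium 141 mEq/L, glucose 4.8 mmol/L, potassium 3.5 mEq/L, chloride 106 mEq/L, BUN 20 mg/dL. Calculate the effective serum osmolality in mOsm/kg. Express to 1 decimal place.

Effective osmolality excludes urea (freely permeant across cell membranes):
2·Na + glucose
= 2·141 + 4.8
= 282 + 4.8
= 286.8 mOsm/kg

286.8 mOsm/kg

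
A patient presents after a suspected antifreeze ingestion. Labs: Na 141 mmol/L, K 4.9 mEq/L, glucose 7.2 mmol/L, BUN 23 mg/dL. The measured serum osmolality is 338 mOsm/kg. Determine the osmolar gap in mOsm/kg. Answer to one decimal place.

Calculated osmolality = 2·Na + glucose + BUN/2.8
= 2·141 + 7.2 + 23/2.8
= 282 + 7.20 + 8.21
= 297.41 mOsm/kg ≈ 297.4 mOsm/kg
Osmolar gap = measured − calculated = 338 − 297.4 = 40.6 mOsm/kg

40.6 mOsm/kg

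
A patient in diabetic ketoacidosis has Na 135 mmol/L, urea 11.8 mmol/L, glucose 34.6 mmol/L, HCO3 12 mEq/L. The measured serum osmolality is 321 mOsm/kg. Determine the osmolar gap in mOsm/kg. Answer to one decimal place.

4.6 mOsm/kg

Calculated osmolality = 2·Na + glucose + urea
= 2·135 + 34.6 + 11.8
= 270 + 34.60 + 11.80
= 316.4 mOsm/kg ≈ 316.4 mOsm/kg
Osmolar gap = measured − calculated = 321 − 316.4 = 4.6 mOsm/kg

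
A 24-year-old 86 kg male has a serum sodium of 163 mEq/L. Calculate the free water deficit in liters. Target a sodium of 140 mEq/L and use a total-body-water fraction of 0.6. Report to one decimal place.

TBW = 0.6 · 86 = 51.6 L
Free water deficit = TBW · (Na/140 − 1)
= 51.6 · (163/140 − 1)
= 51.6 · 0.1643
= 8.48 L

8.5 L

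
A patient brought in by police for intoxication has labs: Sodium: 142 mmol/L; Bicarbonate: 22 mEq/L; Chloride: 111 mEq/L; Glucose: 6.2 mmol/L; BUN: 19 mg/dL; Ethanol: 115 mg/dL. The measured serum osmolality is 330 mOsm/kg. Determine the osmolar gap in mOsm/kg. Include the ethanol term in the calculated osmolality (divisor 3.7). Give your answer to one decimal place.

1.9 mOsm/kg

Calculated osmolality = 2·Na + glucose + BUN/2.8 + ethanol/3.7
= 2·142 + 6.2 + 19/2.8 + 115/3.7
= 284 + 6.20 + 6.79 + 31.08
= 328.07 mOsm/kg ≈ 328.1 mOsm/kg
Osmolar gap = measured − calculated = 330 − 328.1 = 1.9 mOsm/kg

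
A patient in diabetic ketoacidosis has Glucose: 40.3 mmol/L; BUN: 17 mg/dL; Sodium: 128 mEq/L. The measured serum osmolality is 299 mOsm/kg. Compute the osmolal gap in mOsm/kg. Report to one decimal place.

Calculated osmolality = 2·Na + glucose + BUN/2.8
= 2·128 + 40.3 + 17/2.8
= 256 + 40.30 + 6.07
= 302.37 mOsm/kg ≈ 302.4 mOsm/kg
Osmolar gap = measured − calculated = 299 − 302.4 = -3.4 mOsm/kg

-3.4 mOsm/kg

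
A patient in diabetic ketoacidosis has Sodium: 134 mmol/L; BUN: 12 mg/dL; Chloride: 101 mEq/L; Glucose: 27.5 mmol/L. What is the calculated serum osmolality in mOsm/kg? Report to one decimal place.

Calculated osmolality = 2·Na + glucose + BUN/2.8
= 2·134 + 27.5 + 12/2.8
= 268 + 27.50 + 4.29
= 299.79 mOsm/kg

299.8 mOsm/kg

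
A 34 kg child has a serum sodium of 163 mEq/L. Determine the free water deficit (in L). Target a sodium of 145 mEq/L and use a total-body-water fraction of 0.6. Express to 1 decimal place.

2.5 L

TBW = 0.6 · 34 = 20.4 L
Free water deficit = TBW · (Na/145 − 1)
= 20.4 · (163/145 − 1)
= 20.4 · 0.1241
= 2.53 L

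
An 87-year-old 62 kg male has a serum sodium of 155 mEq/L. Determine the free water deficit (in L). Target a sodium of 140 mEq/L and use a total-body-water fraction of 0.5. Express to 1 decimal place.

TBW = 0.5 · 62 = 31 L
Free water deficit = TBW · (Na/140 − 1)
= 31 · (155/140 − 1)
= 31 · 0.1071
= 3.32 L

3.3 L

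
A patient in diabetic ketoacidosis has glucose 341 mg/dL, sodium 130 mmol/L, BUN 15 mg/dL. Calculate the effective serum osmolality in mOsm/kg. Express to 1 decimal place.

278.9 mOsm/kg

Effective osmolality excludes urea (freely permeant across cell membranes):
2·Na + glucose/18
= 2·130 + 341/18
= 260 + 18.94
= 278.94 mOsm/kg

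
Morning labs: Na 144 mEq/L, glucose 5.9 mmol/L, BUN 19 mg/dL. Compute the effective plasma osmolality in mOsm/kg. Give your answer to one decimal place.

293.9 mOsm/kg

Effective osmolality excludes urea (freely permeant across cell membranes):
2·Na + glucose
= 2·144 + 5.9
= 288 + 5.9
= 293.9 mOsm/kg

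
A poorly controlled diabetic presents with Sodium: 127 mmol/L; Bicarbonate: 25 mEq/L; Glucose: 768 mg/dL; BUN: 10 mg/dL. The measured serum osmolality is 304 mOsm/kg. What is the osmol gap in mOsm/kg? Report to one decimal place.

3.8 mOsm/kg

Calculated osmolality = 2·Na + glucose/18 + BUN/2.8
= 2·127 + 768/18 + 10/2.8
= 254 + 42.67 + 3.57
= 300.24 mOsm/kg ≈ 300.2 mOsm/kg
Osmolar gap = measured − calculated = 304 − 300.2 = 3.8 mOsm/kg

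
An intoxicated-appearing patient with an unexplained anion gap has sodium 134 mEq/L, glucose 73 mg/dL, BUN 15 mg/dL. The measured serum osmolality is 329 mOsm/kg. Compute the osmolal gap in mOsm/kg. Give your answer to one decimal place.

Calculated osmolality = 2·Na + glucose/18 + BUN/2.8
= 2·134 + 73/18 + 15/2.8
= 268 + 4.06 + 5.36
= 277.42 mOsm/kg ≈ 277.4 mOsm/kg
Osmolar gap = measured − calculated = 329 − 277.4 = 51.6 mOsm/kg

51.6 mOsm/kg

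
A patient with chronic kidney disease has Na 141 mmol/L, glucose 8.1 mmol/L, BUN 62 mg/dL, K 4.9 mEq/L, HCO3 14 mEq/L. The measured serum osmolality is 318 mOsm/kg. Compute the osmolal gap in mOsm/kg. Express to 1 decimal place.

Calculated osmolality = 2·Na + glucose + BUN/2.8
= 2·141 + 8.1 + 62/2.8
= 282 + 8.10 + 22.14
= 312.24 mOsm/kg ≈ 312.2 mOsm/kg
Osmolar gap = measured − calculated = 318 − 312.2 = 5.8 mOsm/kg

5.8 mOsm/kg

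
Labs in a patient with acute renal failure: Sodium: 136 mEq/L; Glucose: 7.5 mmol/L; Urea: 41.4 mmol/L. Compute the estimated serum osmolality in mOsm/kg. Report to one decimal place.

Calculated osmolality = 2·Na + glucose + urea
= 2·136 + 7.5 + 41.4
= 272 + 7.50 + 41.40
= 320.9 mOsm/kg

320.9 mOsm/kg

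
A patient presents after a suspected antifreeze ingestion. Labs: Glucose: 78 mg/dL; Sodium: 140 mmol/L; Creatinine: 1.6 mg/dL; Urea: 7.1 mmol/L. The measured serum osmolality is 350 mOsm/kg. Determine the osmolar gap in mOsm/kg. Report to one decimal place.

Calculated osmolality = 2·Na + glucose/18 + urea
= 2·140 + 78/18 + 7.1
= 280 + 4.33 + 7.10
= 291.43 mOsm/kg ≈ 291.4 mOsm/kg
Osmolar gap = measured − calculated = 350 − 291.4 = 58.6 mOsm/kg

58.6 mOsm/kg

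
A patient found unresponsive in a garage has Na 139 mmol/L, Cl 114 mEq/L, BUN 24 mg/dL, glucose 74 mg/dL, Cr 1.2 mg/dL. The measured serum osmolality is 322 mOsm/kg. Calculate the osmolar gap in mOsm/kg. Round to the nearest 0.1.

Calculated osmolality = 2·Na + glucose/18 + BUN/2.8
= 2·139 + 74/18 + 24/2.8
= 278 + 4.11 + 8.57
= 290.68 mOsm/kg ≈ 290.7 mOsm/kg
Osmolar gap = measured − calculated = 322 − 290.7 = 31.3 mOsm/kg

31.3 mOsm/kg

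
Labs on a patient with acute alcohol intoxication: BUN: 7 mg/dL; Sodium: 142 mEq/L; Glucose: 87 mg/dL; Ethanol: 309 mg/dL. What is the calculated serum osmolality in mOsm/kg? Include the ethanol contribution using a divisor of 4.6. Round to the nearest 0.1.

Calculated osmolality = 2·Na + glucose/18 + BUN/2.8 + ethanol/4.6
= 2·142 + 87/18 + 7/2.8 + 309/4.6
= 284 + 4.83 + 2.50 + 67.17
= 358.5 mOsm/kg

358.5 mOsm/kg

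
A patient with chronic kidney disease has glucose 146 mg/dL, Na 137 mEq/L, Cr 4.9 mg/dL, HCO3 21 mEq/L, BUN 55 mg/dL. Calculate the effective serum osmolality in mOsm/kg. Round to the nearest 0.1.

282.1 mOsm/kg

Effective osmolality excludes urea (freely permeant across cell membranes):
2·Na + glucose/18
= 2·137 + 146/18
= 274 + 8.11
= 282.11 mOsm/kg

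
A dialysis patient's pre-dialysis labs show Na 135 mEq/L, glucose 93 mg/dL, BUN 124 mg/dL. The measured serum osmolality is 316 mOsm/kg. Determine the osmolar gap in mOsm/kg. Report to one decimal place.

-3.5 mOsm/kg

Calculated osmolality = 2·Na + glucose/18 + BUN/2.8
= 2·135 + 93/18 + 124/2.8
= 270 + 5.17 + 44.29
= 319.46 mOsm/kg ≈ 319.5 mOsm/kg
Osmolar gap = measured − calculated = 316 − 319.5 = -3.5 mOsm/kg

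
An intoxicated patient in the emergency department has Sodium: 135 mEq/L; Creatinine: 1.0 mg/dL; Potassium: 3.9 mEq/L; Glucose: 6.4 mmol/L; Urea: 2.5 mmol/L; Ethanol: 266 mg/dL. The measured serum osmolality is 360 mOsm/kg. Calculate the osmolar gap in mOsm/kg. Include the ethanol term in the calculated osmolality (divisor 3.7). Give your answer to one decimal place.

Calculated osmolality = 2·Na + glucose + urea + ethanol/3.7
= 2·135 + 6.4 + 2.5 + 266/3.7
= 270 + 6.40 + 2.50 + 71.89
= 350.79 mOsm/kg ≈ 350.8 mOsm/kg
Osmolar gap = measured − calculated = 360 − 350.8 = 9.2 mOsm/kg

9.2 mOsm/kg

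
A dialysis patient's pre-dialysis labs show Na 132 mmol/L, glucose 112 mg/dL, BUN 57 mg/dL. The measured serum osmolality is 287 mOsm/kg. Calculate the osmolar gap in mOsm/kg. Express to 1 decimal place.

Calculated osmolality = 2·Na + glucose/18 + BUN/2.8
= 2·132 + 112/18 + 57/2.8
= 264 + 6.22 + 20.36
= 290.58 mOsm/kg ≈ 290.6 mOsm/kg
Osmolar gap = measured − calculated = 287 − 290.6 = -3.6 mOsm/kg

-3.6 mOsm/kg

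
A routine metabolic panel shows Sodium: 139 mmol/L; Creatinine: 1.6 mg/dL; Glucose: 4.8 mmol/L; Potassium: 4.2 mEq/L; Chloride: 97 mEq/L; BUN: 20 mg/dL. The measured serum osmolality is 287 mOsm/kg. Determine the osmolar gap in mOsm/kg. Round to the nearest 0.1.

-2.9 mOsm/kg

Calculated osmolality = 2·Na + glucose + BUN/2.8
= 2·139 + 4.8 + 20/2.8
= 278 + 4.80 + 7.14
= 289.94 mOsm/kg ≈ 289.9 mOsm/kg
Osmolar gap = measured − calculated = 287 − 289.9 = -2.9 mOsm/kg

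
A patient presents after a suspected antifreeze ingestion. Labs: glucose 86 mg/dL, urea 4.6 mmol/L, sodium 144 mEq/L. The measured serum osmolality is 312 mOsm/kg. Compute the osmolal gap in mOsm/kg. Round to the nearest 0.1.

Calculated osmolality = 2·Na + glucose/18 + urea
= 2·144 + 86/18 + 4.6
= 288 + 4.78 + 4.60
= 297.38 mOsm/kg ≈ 297.4 mOsm/kg
Osmolar gap = measured − calculated = 312 − 297.4 = 14.6 mOsm/kg

14.6 mOsm/kg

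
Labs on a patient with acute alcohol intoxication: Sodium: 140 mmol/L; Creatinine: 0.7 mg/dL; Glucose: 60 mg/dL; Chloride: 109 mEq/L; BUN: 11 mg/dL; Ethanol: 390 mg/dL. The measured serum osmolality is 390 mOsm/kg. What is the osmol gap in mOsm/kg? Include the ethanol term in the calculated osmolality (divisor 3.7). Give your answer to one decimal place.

Calculated osmolality = 2·Na + glucose/18 + BUN/2.8 + ethanol/3.7
= 2·140 + 60/18 + 11/2.8 + 390/3.7
= 280 + 3.33 + 3.93 + 105.41
= 392.67 mOsm/kg ≈ 392.7 mOsm/kg
Osmolar gap = measured − calculated = 390 − 392.7 = -2.7 mOsm/kg

-2.7 mOsm/kg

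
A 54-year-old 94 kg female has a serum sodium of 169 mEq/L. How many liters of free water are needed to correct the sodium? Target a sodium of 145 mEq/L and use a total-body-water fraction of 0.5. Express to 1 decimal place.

7.8 L

TBW = 0.5 · 94 = 47 L
Free water deficit = TBW · (Na/145 − 1)
= 47 · (169/145 − 1)
= 47 · 0.1655
= 7.78 L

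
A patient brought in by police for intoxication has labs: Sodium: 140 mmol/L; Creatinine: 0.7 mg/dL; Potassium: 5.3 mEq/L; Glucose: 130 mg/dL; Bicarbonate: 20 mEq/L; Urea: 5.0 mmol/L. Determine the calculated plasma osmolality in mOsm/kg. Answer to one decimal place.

Calculated osmolality = 2·Na + glucose/18 + urea
= 2·140 + 130/18 + 5
= 280 + 7.22 + 5
= 292.22 mOsm/kg

292.2 mOsm/kg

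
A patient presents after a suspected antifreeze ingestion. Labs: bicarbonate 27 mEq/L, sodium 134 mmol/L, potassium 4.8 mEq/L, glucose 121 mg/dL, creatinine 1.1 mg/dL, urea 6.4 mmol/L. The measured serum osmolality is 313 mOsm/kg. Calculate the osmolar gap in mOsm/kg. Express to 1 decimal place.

Calculated osmolality = 2·Na + glucose/18 + urea
= 2·134 + 121/18 + 6.4
= 268 + 6.72 + 6.40
= 281.12 mOsm/kg ≈ 281.1 mOsm/kg
Osmolar gap = measured − calculated = 313 − 281.1 = 31.9 mOsm/kg

31.9 mOsm/kg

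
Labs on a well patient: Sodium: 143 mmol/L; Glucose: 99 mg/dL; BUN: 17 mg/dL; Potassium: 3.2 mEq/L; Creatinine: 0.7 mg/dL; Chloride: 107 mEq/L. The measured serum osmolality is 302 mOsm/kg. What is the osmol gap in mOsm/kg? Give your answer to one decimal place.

4.4 mOsm/kg

Calculated osmolality = 2·Na + glucose/18 + BUN/2.8
= 2·143 + 99/18 + 17/2.8
= 286 + 5.50 + 6.07
= 297.57 mOsm/kg ≈ 297.6 mOsm/kg
Osmolar gap = measured − calculated = 302 − 297.6 = 4.4 mOsm/kg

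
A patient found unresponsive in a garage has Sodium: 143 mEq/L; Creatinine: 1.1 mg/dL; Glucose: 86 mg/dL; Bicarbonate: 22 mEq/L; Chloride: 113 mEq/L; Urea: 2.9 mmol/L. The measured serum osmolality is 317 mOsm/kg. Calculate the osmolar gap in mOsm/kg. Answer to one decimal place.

23.3 mOsm/kg

Calculated osmolality = 2·Na + glucose/18 + urea
= 2·143 + 86/18 + 2.9
= 286 + 4.78 + 2.90
= 293.68 mOsm/kg ≈ 293.7 mOsm/kg
Osmolar gap = measured − calculated = 317 − 293.7 = 23.3 mOsm/kg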